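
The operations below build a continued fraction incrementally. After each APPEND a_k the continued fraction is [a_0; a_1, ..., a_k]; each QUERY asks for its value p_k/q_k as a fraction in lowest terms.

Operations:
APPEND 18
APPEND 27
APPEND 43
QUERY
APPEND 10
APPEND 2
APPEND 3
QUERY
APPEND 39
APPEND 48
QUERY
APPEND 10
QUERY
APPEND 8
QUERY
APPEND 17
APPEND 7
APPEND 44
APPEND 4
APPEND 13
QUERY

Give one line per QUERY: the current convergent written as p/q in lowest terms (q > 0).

APPEND 18: p_0 = 18·1 + 0 = 18, q_0 = 18·0 + 1 = 1 → 18/1
APPEND 27: p_1 = 27·18 + 1 = 487, q_1 = 27·1 + 0 = 27 → 487/27
APPEND 43: p_2 = 43·487 + 18 = 20959, q_2 = 43·27 + 1 = 1162 → 20959/1162
APPEND 10: p_3 = 10·20959 + 487 = 210077, q_3 = 10·1162 + 27 = 11647 → 210077/11647
APPEND 2: p_4 = 2·210077 + 20959 = 441113, q_4 = 2·11647 + 1162 = 24456 → 441113/24456
APPEND 3: p_5 = 3·441113 + 210077 = 1533416, q_5 = 3·24456 + 11647 = 85015 → 1533416/85015
APPEND 39: p_6 = 39·1533416 + 441113 = 60244337, q_6 = 39·85015 + 24456 = 3340041 → 60244337/3340041
APPEND 48: p_7 = 48·60244337 + 1533416 = 2893261592, q_7 = 48·3340041 + 85015 = 160406983 → 2893261592/160406983
APPEND 10: p_8 = 10·2893261592 + 60244337 = 28992860257, q_8 = 10·160406983 + 3340041 = 1607409871 → 28992860257/1607409871
APPEND 8: p_9 = 8·28992860257 + 2893261592 = 234836143648, q_9 = 8·1607409871 + 160406983 = 13019685951 → 234836143648/13019685951
APPEND 17: p_10 = 17·234836143648 + 28992860257 = 4021207302273, q_10 = 17·13019685951 + 1607409871 = 222942071038 → 4021207302273/222942071038
APPEND 7: p_11 = 7·4021207302273 + 234836143648 = 28383287259559, q_11 = 7·222942071038 + 13019685951 = 1573614183217 → 28383287259559/1573614183217
APPEND 44: p_12 = 44·28383287259559 + 4021207302273 = 1252885846722869, q_12 = 44·1573614183217 + 222942071038 = 69461966132586 → 1252885846722869/69461966132586
APPEND 4: p_13 = 4·1252885846722869 + 28383287259559 = 5039926674151035, q_13 = 4·69461966132586 + 1573614183217 = 279421478713561 → 5039926674151035/279421478713561
APPEND 13: p_14 = 13·5039926674151035 + 1252885846722869 = 66771932610686324, q_14 = 13·279421478713561 + 69461966132586 = 3701941189408879 → 66771932610686324/3701941189408879

20959/1162
1533416/85015
2893261592/160406983
28992860257/1607409871
234836143648/13019685951
66771932610686324/3701941189408879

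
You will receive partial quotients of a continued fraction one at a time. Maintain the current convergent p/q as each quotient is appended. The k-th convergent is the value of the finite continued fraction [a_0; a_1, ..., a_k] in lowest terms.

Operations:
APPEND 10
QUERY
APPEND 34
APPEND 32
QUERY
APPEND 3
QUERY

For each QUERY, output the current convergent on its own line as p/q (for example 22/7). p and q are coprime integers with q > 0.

10/1
10922/1089
33107/3301

APPEND 10: p_0 = 10·1 + 0 = 10, q_0 = 10·0 + 1 = 1 → 10/1
APPEND 34: p_1 = 34·10 + 1 = 341, q_1 = 34·1 + 0 = 34 → 341/34
APPEND 32: p_2 = 32·341 + 10 = 10922, q_2 = 32·34 + 1 = 1089 → 10922/1089
APPEND 3: p_3 = 3·10922 + 341 = 33107, q_3 = 3·1089 + 34 = 3301 → 33107/3301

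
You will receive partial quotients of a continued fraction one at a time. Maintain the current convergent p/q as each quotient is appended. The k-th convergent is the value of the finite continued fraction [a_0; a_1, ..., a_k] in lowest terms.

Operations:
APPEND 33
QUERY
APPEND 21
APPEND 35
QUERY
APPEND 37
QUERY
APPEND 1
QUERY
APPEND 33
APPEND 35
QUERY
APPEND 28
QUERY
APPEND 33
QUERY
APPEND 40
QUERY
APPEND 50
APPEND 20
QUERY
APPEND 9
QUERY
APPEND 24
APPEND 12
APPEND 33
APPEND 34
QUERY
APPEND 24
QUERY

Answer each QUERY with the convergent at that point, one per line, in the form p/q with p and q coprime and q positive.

33/1
24323/736
900645/27253
924968/27989
1100785583/33309139
30853420913/933606782
1019263675712/30842332945
40801400449393/1234626924582
40862587123356633/1236478398165482
369804373396355059/11190067772051383
120872713893394819173247/3657538843677169788849
2904497055502606183460328/87888411368144729901593

APPEND 33: p_0 = 33·1 + 0 = 33, q_0 = 33·0 + 1 = 1 → 33/1
APPEND 21: p_1 = 21·33 + 1 = 694, q_1 = 21·1 + 0 = 21 → 694/21
APPEND 35: p_2 = 35·694 + 33 = 24323, q_2 = 35·21 + 1 = 736 → 24323/736
APPEND 37: p_3 = 37·24323 + 694 = 900645, q_3 = 37·736 + 21 = 27253 → 900645/27253
APPEND 1: p_4 = 1·900645 + 24323 = 924968, q_4 = 1·27253 + 736 = 27989 → 924968/27989
APPEND 33: p_5 = 33·924968 + 900645 = 31424589, q_5 = 33·27989 + 27253 = 950890 → 31424589/950890
APPEND 35: p_6 = 35·31424589 + 924968 = 1100785583, q_6 = 35·950890 + 27989 = 33309139 → 1100785583/33309139
APPEND 28: p_7 = 28·1100785583 + 31424589 = 30853420913, q_7 = 28·33309139 + 950890 = 933606782 → 30853420913/933606782
APPEND 33: p_8 = 33·30853420913 + 1100785583 = 1019263675712, q_8 = 33·933606782 + 33309139 = 30842332945 → 1019263675712/30842332945
APPEND 40: p_9 = 40·1019263675712 + 30853420913 = 40801400449393, q_9 = 40·30842332945 + 933606782 = 1234626924582 → 40801400449393/1234626924582
APPEND 50: p_10 = 50·40801400449393 + 1019263675712 = 2041089286145362, q_10 = 50·1234626924582 + 30842332945 = 61762188562045 → 2041089286145362/61762188562045
APPEND 20: p_11 = 20·2041089286145362 + 40801400449393 = 40862587123356633, q_11 = 20·61762188562045 + 1234626924582 = 1236478398165482 → 40862587123356633/1236478398165482
APPEND 9: p_12 = 9·40862587123356633 + 2041089286145362 = 369804373396355059, q_12 = 9·1236478398165482 + 61762188562045 = 11190067772051383 → 369804373396355059/11190067772051383
APPEND 24: p_13 = 24·369804373396355059 + 40862587123356633 = 8916167548635878049, q_13 = 24·11190067772051383 + 1236478398165482 = 269798104927398674 → 8916167548635878049/269798104927398674
APPEND 12: p_14 = 12·8916167548635878049 + 369804373396355059 = 107363814957026891647, q_14 = 12·269798104927398674 + 11190067772051383 = 3248767326900835471 → 107363814957026891647/3248767326900835471
APPEND 33: p_15 = 33·107363814957026891647 + 8916167548635878049 = 3551922061130523302400, q_15 = 33·3248767326900835471 + 269798104927398674 = 107479119892654969217 → 3551922061130523302400/107479119892654969217
APPEND 34: p_16 = 34·3551922061130523302400 + 107363814957026891647 = 120872713893394819173247, q_16 = 34·107479119892654969217 + 3248767326900835471 = 3657538843677169788849 → 120872713893394819173247/3657538843677169788849
APPEND 24: p_17 = 24·120872713893394819173247 + 3551922061130523302400 = 2904497055502606183460328, q_17 = 24·3657538843677169788849 + 107479119892654969217 = 87888411368144729901593 → 2904497055502606183460328/87888411368144729901593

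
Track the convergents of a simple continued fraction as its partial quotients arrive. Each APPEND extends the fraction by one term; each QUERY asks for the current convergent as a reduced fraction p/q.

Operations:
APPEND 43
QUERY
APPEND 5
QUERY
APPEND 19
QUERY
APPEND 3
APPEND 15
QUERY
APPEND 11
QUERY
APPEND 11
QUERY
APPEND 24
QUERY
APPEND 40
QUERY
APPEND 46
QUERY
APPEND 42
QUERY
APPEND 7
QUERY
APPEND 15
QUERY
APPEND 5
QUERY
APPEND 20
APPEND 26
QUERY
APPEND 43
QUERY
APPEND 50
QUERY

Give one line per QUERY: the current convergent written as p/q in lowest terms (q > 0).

43/1
216/5
4147/96
194002/4491
2146679/49694
23807471/551125
573525983/13276694
22964846791/531618885
1056956478369/24467745404
44415136938289/1028176925853
311962915046392/7221706226375
4723858862634169/109353770321478
23931257228217237/553990557833765
12591005346329668871/291472278659749993
541896578895602740362/12544497147296246477
27107419950126466686971/627516329643472073843

APPEND 43: p_0 = 43·1 + 0 = 43, q_0 = 43·0 + 1 = 1 → 43/1
APPEND 5: p_1 = 5·43 + 1 = 216, q_1 = 5·1 + 0 = 5 → 216/5
APPEND 19: p_2 = 19·216 + 43 = 4147, q_2 = 19·5 + 1 = 96 → 4147/96
APPEND 3: p_3 = 3·4147 + 216 = 12657, q_3 = 3·96 + 5 = 293 → 12657/293
APPEND 15: p_4 = 15·12657 + 4147 = 194002, q_4 = 15·293 + 96 = 4491 → 194002/4491
APPEND 11: p_5 = 11·194002 + 12657 = 2146679, q_5 = 11·4491 + 293 = 49694 → 2146679/49694
APPEND 11: p_6 = 11·2146679 + 194002 = 23807471, q_6 = 11·49694 + 4491 = 551125 → 23807471/551125
APPEND 24: p_7 = 24·23807471 + 2146679 = 573525983, q_7 = 24·551125 + 49694 = 13276694 → 573525983/13276694
APPEND 40: p_8 = 40·573525983 + 23807471 = 22964846791, q_8 = 40·13276694 + 551125 = 531618885 → 22964846791/531618885
APPEND 46: p_9 = 46·22964846791 + 573525983 = 1056956478369, q_9 = 46·531618885 + 13276694 = 24467745404 → 1056956478369/24467745404
APPEND 42: p_10 = 42·1056956478369 + 22964846791 = 44415136938289, q_10 = 42·24467745404 + 531618885 = 1028176925853 → 44415136938289/1028176925853
APPEND 7: p_11 = 7·44415136938289 + 1056956478369 = 311962915046392, q_11 = 7·1028176925853 + 24467745404 = 7221706226375 → 311962915046392/7221706226375
APPEND 15: p_12 = 15·311962915046392 + 44415136938289 = 4723858862634169, q_12 = 15·7221706226375 + 1028176925853 = 109353770321478 → 4723858862634169/109353770321478
APPEND 5: p_13 = 5·4723858862634169 + 311962915046392 = 23931257228217237, q_13 = 5·109353770321478 + 7221706226375 = 553990557833765 → 23931257228217237/553990557833765
APPEND 20: p_14 = 20·23931257228217237 + 4723858862634169 = 483349003426978909, q_14 = 20·553990557833765 + 109353770321478 = 11189164926996778 → 483349003426978909/11189164926996778
APPEND 26: p_15 = 26·483349003426978909 + 23931257228217237 = 12591005346329668871, q_15 = 26·11189164926996778 + 553990557833765 = 291472278659749993 → 12591005346329668871/291472278659749993
APPEND 43: p_16 = 43·12591005346329668871 + 483349003426978909 = 541896578895602740362, q_16 = 43·291472278659749993 + 11189164926996778 = 12544497147296246477 → 541896578895602740362/12544497147296246477
APPEND 50: p_17 = 50·541896578895602740362 + 12591005346329668871 = 27107419950126466686971, q_17 = 50·12544497147296246477 + 291472278659749993 = 627516329643472073843 → 27107419950126466686971/627516329643472073843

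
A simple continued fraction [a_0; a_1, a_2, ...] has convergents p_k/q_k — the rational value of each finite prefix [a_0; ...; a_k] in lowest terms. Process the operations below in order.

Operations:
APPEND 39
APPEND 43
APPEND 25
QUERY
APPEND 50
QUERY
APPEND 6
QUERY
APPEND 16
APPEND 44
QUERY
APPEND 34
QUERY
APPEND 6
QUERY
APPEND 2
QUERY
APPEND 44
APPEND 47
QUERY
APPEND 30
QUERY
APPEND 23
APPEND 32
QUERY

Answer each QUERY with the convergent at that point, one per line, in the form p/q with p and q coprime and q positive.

APPEND 39: p_0 = 39·1 + 0 = 39, q_0 = 39·0 + 1 = 1 → 39/1
APPEND 43: p_1 = 43·39 + 1 = 1678, q_1 = 43·1 + 0 = 43 → 1678/43
APPEND 25: p_2 = 25·1678 + 39 = 41989, q_2 = 25·43 + 1 = 1076 → 41989/1076
APPEND 50: p_3 = 50·41989 + 1678 = 2101128, q_3 = 50·1076 + 43 = 53843 → 2101128/53843
APPEND 6: p_4 = 6·2101128 + 41989 = 12648757, q_4 = 6·53843 + 1076 = 324134 → 12648757/324134
APPEND 16: p_5 = 16·12648757 + 2101128 = 204481240, q_5 = 16·324134 + 53843 = 5239987 → 204481240/5239987
APPEND 44: p_6 = 44·204481240 + 12648757 = 9009823317, q_6 = 44·5239987 + 324134 = 230883562 → 9009823317/230883562
APPEND 34: p_7 = 34·9009823317 + 204481240 = 306538474018, q_7 = 34·230883562 + 5239987 = 7855281095 → 306538474018/7855281095
APPEND 6: p_8 = 6·306538474018 + 9009823317 = 1848240667425, q_8 = 6·7855281095 + 230883562 = 47362570132 → 1848240667425/47362570132
APPEND 2: p_9 = 2·1848240667425 + 306538474018 = 4003019808868, q_9 = 2·47362570132 + 7855281095 = 102580421359 → 4003019808868/102580421359
APPEND 44: p_10 = 44·4003019808868 + 1848240667425 = 177981112257617, q_10 = 44·102580421359 + 47362570132 = 4560901109928 → 177981112257617/4560901109928
APPEND 47: p_11 = 47·177981112257617 + 4003019808868 = 8369115295916867, q_11 = 47·4560901109928 + 102580421359 = 214464932587975 → 8369115295916867/214464932587975
APPEND 30: p_12 = 30·8369115295916867 + 177981112257617 = 251251439989763627, q_12 = 30·214464932587975 + 4560901109928 = 6438508878749178 → 251251439989763627/6438508878749178
APPEND 23: p_13 = 23·251251439989763627 + 8369115295916867 = 5787152235060480288, q_13 = 23·6438508878749178 + 214464932587975 = 148300169143819069 → 5787152235060480288/148300169143819069
APPEND 32: p_14 = 32·5787152235060480288 + 251251439989763627 = 185440122961925132843, q_14 = 32·148300169143819069 + 6438508878749178 = 4752043921480959386 → 185440122961925132843/4752043921480959386

41989/1076
2101128/53843
12648757/324134
9009823317/230883562
306538474018/7855281095
1848240667425/47362570132
4003019808868/102580421359
8369115295916867/214464932587975
251251439989763627/6438508878749178
185440122961925132843/4752043921480959386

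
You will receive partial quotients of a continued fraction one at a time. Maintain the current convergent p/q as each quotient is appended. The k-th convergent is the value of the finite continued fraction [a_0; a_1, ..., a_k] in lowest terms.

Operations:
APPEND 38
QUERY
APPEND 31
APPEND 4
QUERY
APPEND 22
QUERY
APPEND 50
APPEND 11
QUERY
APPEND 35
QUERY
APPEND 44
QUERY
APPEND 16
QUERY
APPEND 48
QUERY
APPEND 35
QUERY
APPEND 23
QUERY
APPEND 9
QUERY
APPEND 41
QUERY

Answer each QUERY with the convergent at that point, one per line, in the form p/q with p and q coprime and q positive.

APPEND 38: p_0 = 38·1 + 0 = 38, q_0 = 38·0 + 1 = 1 → 38/1
APPEND 31: p_1 = 31·38 + 1 = 1179, q_1 = 31·1 + 0 = 31 → 1179/31
APPEND 4: p_2 = 4·1179 + 38 = 4754, q_2 = 4·31 + 1 = 125 → 4754/125
APPEND 22: p_3 = 22·4754 + 1179 = 105767, q_3 = 22·125 + 31 = 2781 → 105767/2781
APPEND 50: p_4 = 50·105767 + 4754 = 5293104, q_4 = 50·2781 + 125 = 139175 → 5293104/139175
APPEND 11: p_5 = 11·5293104 + 105767 = 58329911, q_5 = 11·139175 + 2781 = 1533706 → 58329911/1533706
APPEND 35: p_6 = 35·58329911 + 5293104 = 2046839989, q_6 = 35·1533706 + 139175 = 53818885 → 2046839989/53818885
APPEND 44: p_7 = 44·2046839989 + 58329911 = 90119289427, q_7 = 44·53818885 + 1533706 = 2369564646 → 90119289427/2369564646
APPEND 16: p_8 = 16·90119289427 + 2046839989 = 1443955470821, q_8 = 16·2369564646 + 53818885 = 37966853221 → 1443955470821/37966853221
APPEND 48: p_9 = 48·1443955470821 + 90119289427 = 69399981888835, q_9 = 48·37966853221 + 2369564646 = 1824778519254 → 69399981888835/1824778519254
APPEND 35: p_10 = 35·69399981888835 + 1443955470821 = 2430443321580046, q_10 = 35·1824778519254 + 37966853221 = 63905215027111 → 2430443321580046/63905215027111
APPEND 23: p_11 = 23·2430443321580046 + 69399981888835 = 55969596378229893, q_11 = 23·63905215027111 + 1824778519254 = 1471644724142807 → 55969596378229893/1471644724142807
APPEND 9: p_12 = 9·55969596378229893 + 2430443321580046 = 506156810725649083, q_12 = 9·1471644724142807 + 63905215027111 = 13308707732312374 → 506156810725649083/13308707732312374
APPEND 41: p_13 = 41·506156810725649083 + 55969596378229893 = 20808398836129842296, q_13 = 41·13308707732312374 + 1471644724142807 = 547128661748950141 → 20808398836129842296/547128661748950141

38/1
4754/125
105767/2781
58329911/1533706
2046839989/53818885
90119289427/2369564646
1443955470821/37966853221
69399981888835/1824778519254
2430443321580046/63905215027111
55969596378229893/1471644724142807
506156810725649083/13308707732312374
20808398836129842296/547128661748950141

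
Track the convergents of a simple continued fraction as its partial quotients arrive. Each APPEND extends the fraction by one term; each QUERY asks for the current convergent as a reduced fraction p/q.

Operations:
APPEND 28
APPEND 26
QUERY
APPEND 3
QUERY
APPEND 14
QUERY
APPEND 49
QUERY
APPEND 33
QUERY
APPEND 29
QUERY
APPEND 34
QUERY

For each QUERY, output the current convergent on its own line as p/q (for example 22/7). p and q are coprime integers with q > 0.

729/26
2215/79
31739/1132
1557426/55547
51426797/1834183
1492934539/53246854
50811201123/1812227219

APPEND 28: p_0 = 28·1 + 0 = 28, q_0 = 28·0 + 1 = 1 → 28/1
APPEND 26: p_1 = 26·28 + 1 = 729, q_1 = 26·1 + 0 = 26 → 729/26
APPEND 3: p_2 = 3·729 + 28 = 2215, q_2 = 3·26 + 1 = 79 → 2215/79
APPEND 14: p_3 = 14·2215 + 729 = 31739, q_3 = 14·79 + 26 = 1132 → 31739/1132
APPEND 49: p_4 = 49·31739 + 2215 = 1557426, q_4 = 49·1132 + 79 = 55547 → 1557426/55547
APPEND 33: p_5 = 33·1557426 + 31739 = 51426797, q_5 = 33·55547 + 1132 = 1834183 → 51426797/1834183
APPEND 29: p_6 = 29·51426797 + 1557426 = 1492934539, q_6 = 29·1834183 + 55547 = 53246854 → 1492934539/53246854
APPEND 34: p_7 = 34·1492934539 + 51426797 = 50811201123, q_7 = 34·53246854 + 1834183 = 1812227219 → 50811201123/1812227219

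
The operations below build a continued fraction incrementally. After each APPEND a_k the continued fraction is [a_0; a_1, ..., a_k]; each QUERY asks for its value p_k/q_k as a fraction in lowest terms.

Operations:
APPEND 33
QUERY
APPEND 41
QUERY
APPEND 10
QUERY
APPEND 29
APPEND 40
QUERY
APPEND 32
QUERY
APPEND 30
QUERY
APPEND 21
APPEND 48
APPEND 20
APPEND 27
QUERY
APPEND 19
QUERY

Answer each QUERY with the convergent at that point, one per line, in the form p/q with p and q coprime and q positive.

APPEND 33: p_0 = 33·1 + 0 = 33, q_0 = 33·0 + 1 = 1 → 33/1
APPEND 41: p_1 = 41·33 + 1 = 1354, q_1 = 41·1 + 0 = 41 → 1354/41
APPEND 10: p_2 = 10·1354 + 33 = 13573, q_2 = 10·41 + 1 = 411 → 13573/411
APPEND 29: p_3 = 29·13573 + 1354 = 394971, q_3 = 29·411 + 41 = 11960 → 394971/11960
APPEND 40: p_4 = 40·394971 + 13573 = 15812413, q_4 = 40·11960 + 411 = 478811 → 15812413/478811
APPEND 32: p_5 = 32·15812413 + 394971 = 506392187, q_5 = 32·478811 + 11960 = 15333912 → 506392187/15333912
APPEND 30: p_6 = 30·506392187 + 15812413 = 15207578023, q_6 = 30·15333912 + 478811 = 460496171 → 15207578023/460496171
APPEND 21: p_7 = 21·15207578023 + 506392187 = 319865530670, q_7 = 21·460496171 + 15333912 = 9685753503 → 319865530670/9685753503
APPEND 48: p_8 = 48·319865530670 + 15207578023 = 15368753050183, q_8 = 48·9685753503 + 460496171 = 465376664315 → 15368753050183/465376664315
APPEND 20: p_9 = 20·15368753050183 + 319865530670 = 307694926534330, q_9 = 20·465376664315 + 9685753503 = 9317219039803 → 307694926534330/9317219039803
APPEND 27: p_10 = 27·307694926534330 + 15368753050183 = 8323131769477093, q_10 = 27·9317219039803 + 465376664315 = 252030290738996 → 8323131769477093/252030290738996
APPEND 19: p_11 = 19·8323131769477093 + 307694926534330 = 158447198546599097, q_11 = 19·252030290738996 + 9317219039803 = 4797892743080727 → 158447198546599097/4797892743080727

33/1
1354/41
13573/411
15812413/478811
506392187/15333912
15207578023/460496171
8323131769477093/252030290738996
158447198546599097/4797892743080727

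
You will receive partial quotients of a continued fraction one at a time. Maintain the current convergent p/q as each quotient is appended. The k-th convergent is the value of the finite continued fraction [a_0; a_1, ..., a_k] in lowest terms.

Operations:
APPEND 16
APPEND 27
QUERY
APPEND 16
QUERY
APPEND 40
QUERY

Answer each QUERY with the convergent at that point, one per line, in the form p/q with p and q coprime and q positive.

APPEND 16: p_0 = 16·1 + 0 = 16, q_0 = 16·0 + 1 = 1 → 16/1
APPEND 27: p_1 = 27·16 + 1 = 433, q_1 = 27·1 + 0 = 27 → 433/27
APPEND 16: p_2 = 16·433 + 16 = 6944, q_2 = 16·27 + 1 = 433 → 6944/433
APPEND 40: p_3 = 40·6944 + 433 = 278193, q_3 = 40·433 + 27 = 17347 → 278193/17347

433/27
6944/433
278193/17347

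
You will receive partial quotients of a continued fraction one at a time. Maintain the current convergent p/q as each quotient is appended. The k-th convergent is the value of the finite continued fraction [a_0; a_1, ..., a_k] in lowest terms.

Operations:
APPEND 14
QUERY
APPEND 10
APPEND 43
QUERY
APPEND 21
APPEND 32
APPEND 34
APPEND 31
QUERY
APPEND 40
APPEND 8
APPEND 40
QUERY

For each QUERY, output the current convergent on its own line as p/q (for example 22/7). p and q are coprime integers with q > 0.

14/1
6077/431
4323481813/306634956
55731172312120/3952630381923

APPEND 14: p_0 = 14·1 + 0 = 14, q_0 = 14·0 + 1 = 1 → 14/1
APPEND 10: p_1 = 10·14 + 1 = 141, q_1 = 10·1 + 0 = 10 → 141/10
APPEND 43: p_2 = 43·141 + 14 = 6077, q_2 = 43·10 + 1 = 431 → 6077/431
APPEND 21: p_3 = 21·6077 + 141 = 127758, q_3 = 21·431 + 10 = 9061 → 127758/9061
APPEND 32: p_4 = 32·127758 + 6077 = 4094333, q_4 = 32·9061 + 431 = 290383 → 4094333/290383
APPEND 34: p_5 = 34·4094333 + 127758 = 139335080, q_5 = 34·290383 + 9061 = 9882083 → 139335080/9882083
APPEND 31: p_6 = 31·139335080 + 4094333 = 4323481813, q_6 = 31·9882083 + 290383 = 306634956 → 4323481813/306634956
APPEND 40: p_7 = 40·4323481813 + 139335080 = 173078607600, q_7 = 40·306634956 + 9882083 = 12275280323 → 173078607600/12275280323
APPEND 8: p_8 = 8·173078607600 + 4323481813 = 1388952342613, q_8 = 8·12275280323 + 306634956 = 98508877540 → 1388952342613/98508877540
APPEND 40: p_9 = 40·1388952342613 + 173078607600 = 55731172312120, q_9 = 40·98508877540 + 12275280323 = 3952630381923 → 55731172312120/3952630381923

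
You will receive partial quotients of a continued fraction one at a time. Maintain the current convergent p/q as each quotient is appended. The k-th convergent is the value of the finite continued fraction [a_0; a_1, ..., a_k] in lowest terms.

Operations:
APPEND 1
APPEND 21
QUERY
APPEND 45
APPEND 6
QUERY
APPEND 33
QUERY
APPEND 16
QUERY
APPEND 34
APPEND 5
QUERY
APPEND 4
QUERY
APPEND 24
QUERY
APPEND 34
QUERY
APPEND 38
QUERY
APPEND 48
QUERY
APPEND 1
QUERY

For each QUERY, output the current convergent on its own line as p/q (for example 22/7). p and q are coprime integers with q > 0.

22/21
5968/5697
197935/188947
3172928/3028849
543560363/518877914
2282318939/2178681469
55319214899/52807233170
1883135625505/1797624609249
71614472984089/68362542384632
3439377838861777/3283199659071585
3510992311845866/3351562201456217

APPEND 1: p_0 = 1·1 + 0 = 1, q_0 = 1·0 + 1 = 1 → 1/1
APPEND 21: p_1 = 21·1 + 1 = 22, q_1 = 21·1 + 0 = 21 → 22/21
APPEND 45: p_2 = 45·22 + 1 = 991, q_2 = 45·21 + 1 = 946 → 991/946
APPEND 6: p_3 = 6·991 + 22 = 5968, q_3 = 6·946 + 21 = 5697 → 5968/5697
APPEND 33: p_4 = 33·5968 + 991 = 197935, q_4 = 33·5697 + 946 = 188947 → 197935/188947
APPEND 16: p_5 = 16·197935 + 5968 = 3172928, q_5 = 16·188947 + 5697 = 3028849 → 3172928/3028849
APPEND 34: p_6 = 34·3172928 + 197935 = 108077487, q_6 = 34·3028849 + 188947 = 103169813 → 108077487/103169813
APPEND 5: p_7 = 5·108077487 + 3172928 = 543560363, q_7 = 5·103169813 + 3028849 = 518877914 → 543560363/518877914
APPEND 4: p_8 = 4·543560363 + 108077487 = 2282318939, q_8 = 4·518877914 + 103169813 = 2178681469 → 2282318939/2178681469
APPEND 24: p_9 = 24·2282318939 + 543560363 = 55319214899, q_9 = 24·2178681469 + 518877914 = 52807233170 → 55319214899/52807233170
APPEND 34: p_10 = 34·55319214899 + 2282318939 = 1883135625505, q_10 = 34·52807233170 + 2178681469 = 1797624609249 → 1883135625505/1797624609249
APPEND 38: p_11 = 38·1883135625505 + 55319214899 = 71614472984089, q_11 = 38·1797624609249 + 52807233170 = 68362542384632 → 71614472984089/68362542384632
APPEND 48: p_12 = 48·71614472984089 + 1883135625505 = 3439377838861777, q_12 = 48·68362542384632 + 1797624609249 = 3283199659071585 → 3439377838861777/3283199659071585
APPEND 1: p_13 = 1·3439377838861777 + 71614472984089 = 3510992311845866, q_13 = 1·3283199659071585 + 68362542384632 = 3351562201456217 → 3510992311845866/3351562201456217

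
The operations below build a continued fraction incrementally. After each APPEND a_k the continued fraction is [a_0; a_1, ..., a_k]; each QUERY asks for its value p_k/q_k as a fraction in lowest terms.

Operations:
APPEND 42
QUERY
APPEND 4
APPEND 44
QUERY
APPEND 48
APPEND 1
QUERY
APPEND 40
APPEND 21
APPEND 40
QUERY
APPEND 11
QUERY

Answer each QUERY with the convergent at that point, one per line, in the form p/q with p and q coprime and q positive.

APPEND 42: p_0 = 42·1 + 0 = 42, q_0 = 42·0 + 1 = 1 → 42/1
APPEND 4: p_1 = 4·42 + 1 = 169, q_1 = 4·1 + 0 = 4 → 169/4
APPEND 44: p_2 = 44·169 + 42 = 7478, q_2 = 44·4 + 1 = 177 → 7478/177
APPEND 48: p_3 = 48·7478 + 169 = 359113, q_3 = 48·177 + 4 = 8500 → 359113/8500
APPEND 1: p_4 = 1·359113 + 7478 = 366591, q_4 = 1·8500 + 177 = 8677 → 366591/8677
APPEND 40: p_5 = 40·366591 + 359113 = 15022753, q_5 = 40·8677 + 8500 = 355580 → 15022753/355580
APPEND 21: p_6 = 21·15022753 + 366591 = 315844404, q_6 = 21·355580 + 8677 = 7475857 → 315844404/7475857
APPEND 40: p_7 = 40·315844404 + 15022753 = 12648798913, q_7 = 40·7475857 + 355580 = 299389860 → 12648798913/299389860
APPEND 11: p_8 = 11·12648798913 + 315844404 = 139452632447, q_8 = 11·299389860 + 7475857 = 3300764317 → 139452632447/3300764317

42/1
7478/177
366591/8677
12648798913/299389860
139452632447/3300764317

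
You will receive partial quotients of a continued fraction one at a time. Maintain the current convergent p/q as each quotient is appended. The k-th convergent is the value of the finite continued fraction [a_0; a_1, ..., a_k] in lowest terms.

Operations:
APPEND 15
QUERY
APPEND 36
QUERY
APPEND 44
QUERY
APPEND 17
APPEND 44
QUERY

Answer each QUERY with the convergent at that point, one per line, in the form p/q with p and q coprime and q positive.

15/1
541/36
23819/1585
17864235/1188749

APPEND 15: p_0 = 15·1 + 0 = 15, q_0 = 15·0 + 1 = 1 → 15/1
APPEND 36: p_1 = 36·15 + 1 = 541, q_1 = 36·1 + 0 = 36 → 541/36
APPEND 44: p_2 = 44·541 + 15 = 23819, q_2 = 44·36 + 1 = 1585 → 23819/1585
APPEND 17: p_3 = 17·23819 + 541 = 405464, q_3 = 17·1585 + 36 = 26981 → 405464/26981
APPEND 44: p_4 = 44·405464 + 23819 = 17864235, q_4 = 44·26981 + 1585 = 1188749 → 17864235/1188749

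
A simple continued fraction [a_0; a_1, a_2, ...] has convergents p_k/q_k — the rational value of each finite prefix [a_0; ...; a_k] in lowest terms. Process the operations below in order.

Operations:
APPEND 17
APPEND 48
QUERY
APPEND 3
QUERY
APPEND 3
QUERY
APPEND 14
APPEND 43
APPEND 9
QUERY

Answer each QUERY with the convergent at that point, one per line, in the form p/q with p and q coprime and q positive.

APPEND 17: p_0 = 17·1 + 0 = 17, q_0 = 17·0 + 1 = 1 → 17/1
APPEND 48: p_1 = 48·17 + 1 = 817, q_1 = 48·1 + 0 = 48 → 817/48
APPEND 3: p_2 = 3·817 + 17 = 2468, q_2 = 3·48 + 1 = 145 → 2468/145
APPEND 3: p_3 = 3·2468 + 817 = 8221, q_3 = 3·145 + 48 = 483 → 8221/483
APPEND 14: p_4 = 14·8221 + 2468 = 117562, q_4 = 14·483 + 145 = 6907 → 117562/6907
APPEND 43: p_5 = 43·117562 + 8221 = 5063387, q_5 = 43·6907 + 483 = 297484 → 5063387/297484
APPEND 9: p_6 = 9·5063387 + 117562 = 45688045, q_6 = 9·297484 + 6907 = 2684263 → 45688045/2684263

817/48
2468/145
8221/483
45688045/2684263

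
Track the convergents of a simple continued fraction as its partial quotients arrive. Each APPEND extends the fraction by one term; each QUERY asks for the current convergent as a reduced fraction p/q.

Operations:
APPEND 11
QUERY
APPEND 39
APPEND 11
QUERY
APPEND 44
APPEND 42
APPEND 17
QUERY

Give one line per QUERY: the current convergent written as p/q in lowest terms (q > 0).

APPEND 11: p_0 = 11·1 + 0 = 11, q_0 = 11·0 + 1 = 1 → 11/1
APPEND 39: p_1 = 39·11 + 1 = 430, q_1 = 39·1 + 0 = 39 → 430/39
APPEND 11: p_2 = 11·430 + 11 = 4741, q_2 = 11·39 + 1 = 430 → 4741/430
APPEND 44: p_3 = 44·4741 + 430 = 209034, q_3 = 44·430 + 39 = 18959 → 209034/18959
APPEND 42: p_4 = 42·209034 + 4741 = 8784169, q_4 = 42·18959 + 430 = 796708 → 8784169/796708
APPEND 17: p_5 = 17·8784169 + 209034 = 149539907, q_5 = 17·796708 + 18959 = 13562995 → 149539907/13562995

11/1
4741/430
149539907/13562995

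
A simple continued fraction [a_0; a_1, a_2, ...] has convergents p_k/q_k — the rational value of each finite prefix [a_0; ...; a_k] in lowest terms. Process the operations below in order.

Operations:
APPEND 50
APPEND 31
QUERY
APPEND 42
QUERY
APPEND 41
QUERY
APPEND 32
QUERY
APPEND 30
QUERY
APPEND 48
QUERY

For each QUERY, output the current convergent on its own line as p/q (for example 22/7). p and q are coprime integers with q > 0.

1551/31
65192/1303
2674423/53454
85646728/1711831
2572076263/51408384
123545307352/2469314263

APPEND 50: p_0 = 50·1 + 0 = 50, q_0 = 50·0 + 1 = 1 → 50/1
APPEND 31: p_1 = 31·50 + 1 = 1551, q_1 = 31·1 + 0 = 31 → 1551/31
APPEND 42: p_2 = 42·1551 + 50 = 65192, q_2 = 42·31 + 1 = 1303 → 65192/1303
APPEND 41: p_3 = 41·65192 + 1551 = 2674423, q_3 = 41·1303 + 31 = 53454 → 2674423/53454
APPEND 32: p_4 = 32·2674423 + 65192 = 85646728, q_4 = 32·53454 + 1303 = 1711831 → 85646728/1711831
APPEND 30: p_5 = 30·85646728 + 2674423 = 2572076263, q_5 = 30·1711831 + 53454 = 51408384 → 2572076263/51408384
APPEND 48: p_6 = 48·2572076263 + 85646728 = 123545307352, q_6 = 48·51408384 + 1711831 = 2469314263 → 123545307352/2469314263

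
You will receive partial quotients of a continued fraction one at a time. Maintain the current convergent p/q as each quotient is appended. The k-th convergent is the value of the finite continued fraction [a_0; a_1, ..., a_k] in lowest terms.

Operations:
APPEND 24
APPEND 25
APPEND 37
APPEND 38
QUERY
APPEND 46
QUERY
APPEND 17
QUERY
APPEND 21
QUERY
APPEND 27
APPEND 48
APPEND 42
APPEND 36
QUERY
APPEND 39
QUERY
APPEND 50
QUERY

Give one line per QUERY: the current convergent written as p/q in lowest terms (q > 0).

846519/35213
38962135/1620724
663202814/27587521
13966221229/580958665
27468531340661497/1142619827906305
1072035232989075950/44593891760576917
53629230180794458997/2230837207856752155

APPEND 24: p_0 = 24·1 + 0 = 24, q_0 = 24·0 + 1 = 1 → 24/1
APPEND 25: p_1 = 25·24 + 1 = 601, q_1 = 25·1 + 0 = 25 → 601/25
APPEND 37: p_2 = 37·601 + 24 = 22261, q_2 = 37·25 + 1 = 926 → 22261/926
APPEND 38: p_3 = 38·22261 + 601 = 846519, q_3 = 38·926 + 25 = 35213 → 846519/35213
APPEND 46: p_4 = 46·846519 + 22261 = 38962135, q_4 = 46·35213 + 926 = 1620724 → 38962135/1620724
APPEND 17: p_5 = 17·38962135 + 846519 = 663202814, q_5 = 17·1620724 + 35213 = 27587521 → 663202814/27587521
APPEND 21: p_6 = 21·663202814 + 38962135 = 13966221229, q_6 = 21·27587521 + 1620724 = 580958665 → 13966221229/580958665
APPEND 27: p_7 = 27·13966221229 + 663202814 = 377751175997, q_7 = 27·580958665 + 27587521 = 15713471476 → 377751175997/15713471476
APPEND 48: p_8 = 48·377751175997 + 13966221229 = 18146022669085, q_8 = 48·15713471476 + 580958665 = 754827589513 → 18146022669085/754827589513
APPEND 42: p_9 = 42·18146022669085 + 377751175997 = 762510703277567, q_9 = 42·754827589513 + 15713471476 = 31718472231022 → 762510703277567/31718472231022
APPEND 36: p_10 = 36·762510703277567 + 18146022669085 = 27468531340661497, q_10 = 36·31718472231022 + 754827589513 = 1142619827906305 → 27468531340661497/1142619827906305
APPEND 39: p_11 = 39·27468531340661497 + 762510703277567 = 1072035232989075950, q_11 = 39·1142619827906305 + 31718472231022 = 44593891760576917 → 1072035232989075950/44593891760576917
APPEND 50: p_12 = 50·1072035232989075950 + 27468531340661497 = 53629230180794458997, q_12 = 50·44593891760576917 + 1142619827906305 = 2230837207856752155 → 53629230180794458997/2230837207856752155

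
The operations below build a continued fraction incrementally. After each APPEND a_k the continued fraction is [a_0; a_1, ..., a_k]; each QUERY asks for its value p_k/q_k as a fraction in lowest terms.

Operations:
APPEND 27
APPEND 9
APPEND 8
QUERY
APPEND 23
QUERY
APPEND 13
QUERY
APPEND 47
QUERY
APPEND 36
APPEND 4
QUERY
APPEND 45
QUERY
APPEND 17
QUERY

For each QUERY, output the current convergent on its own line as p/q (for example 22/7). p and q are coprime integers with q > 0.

1979/73
45761/1688
596872/22017
28098745/1036487
4076705513/150378683
184463899777/6804376284
3139963001722/115824775511

APPEND 27: p_0 = 27·1 + 0 = 27, q_0 = 27·0 + 1 = 1 → 27/1
APPEND 9: p_1 = 9·27 + 1 = 244, q_1 = 9·1 + 0 = 9 → 244/9
APPEND 8: p_2 = 8·244 + 27 = 1979, q_2 = 8·9 + 1 = 73 → 1979/73
APPEND 23: p_3 = 23·1979 + 244 = 45761, q_3 = 23·73 + 9 = 1688 → 45761/1688
APPEND 13: p_4 = 13·45761 + 1979 = 596872, q_4 = 13·1688 + 73 = 22017 → 596872/22017
APPEND 47: p_5 = 47·596872 + 45761 = 28098745, q_5 = 47·22017 + 1688 = 1036487 → 28098745/1036487
APPEND 36: p_6 = 36·28098745 + 596872 = 1012151692, q_6 = 36·1036487 + 22017 = 37335549 → 1012151692/37335549
APPEND 4: p_7 = 4·1012151692 + 28098745 = 4076705513, q_7 = 4·37335549 + 1036487 = 150378683 → 4076705513/150378683
APPEND 45: p_8 = 45·4076705513 + 1012151692 = 184463899777, q_8 = 45·150378683 + 37335549 = 6804376284 → 184463899777/6804376284
APPEND 17: p_9 = 17·184463899777 + 4076705513 = 3139963001722, q_9 = 17·6804376284 + 150378683 = 115824775511 → 3139963001722/115824775511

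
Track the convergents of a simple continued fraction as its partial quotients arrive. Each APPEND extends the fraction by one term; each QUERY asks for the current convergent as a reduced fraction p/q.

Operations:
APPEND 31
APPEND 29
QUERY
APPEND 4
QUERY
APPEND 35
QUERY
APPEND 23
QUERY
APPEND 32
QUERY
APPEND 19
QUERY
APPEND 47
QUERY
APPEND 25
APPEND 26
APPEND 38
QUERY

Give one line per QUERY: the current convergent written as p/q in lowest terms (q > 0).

900/29
3631/117
127985/4124
2947286/94969
94441137/3043132
1797328889/57914477
84568898920/2725023551
2095957202227181/67537035611166

APPEND 31: p_0 = 31·1 + 0 = 31, q_0 = 31·0 + 1 = 1 → 31/1
APPEND 29: p_1 = 29·31 + 1 = 900, q_1 = 29·1 + 0 = 29 → 900/29
APPEND 4: p_2 = 4·900 + 31 = 3631, q_2 = 4·29 + 1 = 117 → 3631/117
APPEND 35: p_3 = 35·3631 + 900 = 127985, q_3 = 35·117 + 29 = 4124 → 127985/4124
APPEND 23: p_4 = 23·127985 + 3631 = 2947286, q_4 = 23·4124 + 117 = 94969 → 2947286/94969
APPEND 32: p_5 = 32·2947286 + 127985 = 94441137, q_5 = 32·94969 + 4124 = 3043132 → 94441137/3043132
APPEND 19: p_6 = 19·94441137 + 2947286 = 1797328889, q_6 = 19·3043132 + 94969 = 57914477 → 1797328889/57914477
APPEND 47: p_7 = 47·1797328889 + 94441137 = 84568898920, q_7 = 47·57914477 + 3043132 = 2725023551 → 84568898920/2725023551
APPEND 25: p_8 = 25·84568898920 + 1797328889 = 2116019801889, q_8 = 25·2725023551 + 57914477 = 68183503252 → 2116019801889/68183503252
APPEND 26: p_9 = 26·2116019801889 + 84568898920 = 55101083748034, q_9 = 26·68183503252 + 2725023551 = 1775496108103 → 55101083748034/1775496108103
APPEND 38: p_10 = 38·55101083748034 + 2116019801889 = 2095957202227181, q_10 = 38·1775496108103 + 68183503252 = 67537035611166 → 2095957202227181/67537035611166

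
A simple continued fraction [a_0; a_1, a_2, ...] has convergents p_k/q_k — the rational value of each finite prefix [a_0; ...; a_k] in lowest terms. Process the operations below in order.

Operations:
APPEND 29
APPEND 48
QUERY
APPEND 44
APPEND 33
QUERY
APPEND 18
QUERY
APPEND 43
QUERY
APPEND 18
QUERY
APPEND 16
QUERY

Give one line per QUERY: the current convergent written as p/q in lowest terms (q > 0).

APPEND 29: p_0 = 29·1 + 0 = 29, q_0 = 29·0 + 1 = 1 → 29/1
APPEND 48: p_1 = 48·29 + 1 = 1393, q_1 = 48·1 + 0 = 48 → 1393/48
APPEND 44: p_2 = 44·1393 + 29 = 61321, q_2 = 44·48 + 1 = 2113 → 61321/2113
APPEND 33: p_3 = 33·61321 + 1393 = 2024986, q_3 = 33·2113 + 48 = 69777 → 2024986/69777
APPEND 18: p_4 = 18·2024986 + 61321 = 36511069, q_4 = 18·69777 + 2113 = 1258099 → 36511069/1258099
APPEND 43: p_5 = 43·36511069 + 2024986 = 1572000953, q_5 = 43·1258099 + 69777 = 54168034 → 1572000953/54168034
APPEND 18: p_6 = 18·1572000953 + 36511069 = 28332528223, q_6 = 18·54168034 + 1258099 = 976282711 → 28332528223/976282711
APPEND 16: p_7 = 16·28332528223 + 1572000953 = 454892452521, q_7 = 16·976282711 + 54168034 = 15674691410 → 454892452521/15674691410

1393/48
2024986/69777
36511069/1258099
1572000953/54168034
28332528223/976282711
454892452521/15674691410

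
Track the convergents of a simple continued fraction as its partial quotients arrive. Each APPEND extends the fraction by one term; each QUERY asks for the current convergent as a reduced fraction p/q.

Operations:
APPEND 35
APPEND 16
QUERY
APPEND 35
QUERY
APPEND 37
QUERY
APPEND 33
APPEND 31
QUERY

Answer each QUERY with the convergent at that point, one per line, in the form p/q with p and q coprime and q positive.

561/16
19670/561
728351/20773
746441194/21288943

APPEND 35: p_0 = 35·1 + 0 = 35, q_0 = 35·0 + 1 = 1 → 35/1
APPEND 16: p_1 = 16·35 + 1 = 561, q_1 = 16·1 + 0 = 16 → 561/16
APPEND 35: p_2 = 35·561 + 35 = 19670, q_2 = 35·16 + 1 = 561 → 19670/561
APPEND 37: p_3 = 37·19670 + 561 = 728351, q_3 = 37·561 + 16 = 20773 → 728351/20773
APPEND 33: p_4 = 33·728351 + 19670 = 24055253, q_4 = 33·20773 + 561 = 686070 → 24055253/686070
APPEND 31: p_5 = 31·24055253 + 728351 = 746441194, q_5 = 31·686070 + 20773 = 21288943 → 746441194/21288943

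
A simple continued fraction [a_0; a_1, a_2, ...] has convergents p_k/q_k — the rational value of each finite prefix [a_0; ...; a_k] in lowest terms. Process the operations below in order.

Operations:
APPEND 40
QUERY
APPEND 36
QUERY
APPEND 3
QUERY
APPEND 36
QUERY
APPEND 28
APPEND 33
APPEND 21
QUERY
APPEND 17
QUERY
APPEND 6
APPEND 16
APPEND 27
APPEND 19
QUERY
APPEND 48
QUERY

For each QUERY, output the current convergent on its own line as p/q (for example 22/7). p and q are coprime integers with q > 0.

40/1
1441/36
4363/109
158509/3960
3086503499/77109526
52617324287/1314528539
2654834977612221/66325233973726
127571535857655050/3187095256578481

APPEND 40: p_0 = 40·1 + 0 = 40, q_0 = 40·0 + 1 = 1 → 40/1
APPEND 36: p_1 = 36·40 + 1 = 1441, q_1 = 36·1 + 0 = 36 → 1441/36
APPEND 3: p_2 = 3·1441 + 40 = 4363, q_2 = 3·36 + 1 = 109 → 4363/109
APPEND 36: p_3 = 36·4363 + 1441 = 158509, q_3 = 36·109 + 36 = 3960 → 158509/3960
APPEND 28: p_4 = 28·158509 + 4363 = 4442615, q_4 = 28·3960 + 109 = 110989 → 4442615/110989
APPEND 33: p_5 = 33·4442615 + 158509 = 146764804, q_5 = 33·110989 + 3960 = 3666597 → 146764804/3666597
APPEND 21: p_6 = 21·146764804 + 4442615 = 3086503499, q_6 = 21·3666597 + 110989 = 77109526 → 3086503499/77109526
APPEND 17: p_7 = 17·3086503499 + 146764804 = 52617324287, q_7 = 17·77109526 + 3666597 = 1314528539 → 52617324287/1314528539
APPEND 6: p_8 = 6·52617324287 + 3086503499 = 318790449221, q_8 = 6·1314528539 + 77109526 = 7964280760 → 318790449221/7964280760
APPEND 16: p_9 = 16·318790449221 + 52617324287 = 5153264511823, q_9 = 16·7964280760 + 1314528539 = 128743020699 → 5153264511823/128743020699
APPEND 27: p_10 = 27·5153264511823 + 318790449221 = 139456932268442, q_10 = 27·128743020699 + 7964280760 = 3484025839633 → 139456932268442/3484025839633
APPEND 19: p_11 = 19·139456932268442 + 5153264511823 = 2654834977612221, q_11 = 19·3484025839633 + 128743020699 = 66325233973726 → 2654834977612221/66325233973726
APPEND 48: p_12 = 48·2654834977612221 + 139456932268442 = 127571535857655050, q_12 = 48·66325233973726 + 3484025839633 = 3187095256578481 → 127571535857655050/3187095256578481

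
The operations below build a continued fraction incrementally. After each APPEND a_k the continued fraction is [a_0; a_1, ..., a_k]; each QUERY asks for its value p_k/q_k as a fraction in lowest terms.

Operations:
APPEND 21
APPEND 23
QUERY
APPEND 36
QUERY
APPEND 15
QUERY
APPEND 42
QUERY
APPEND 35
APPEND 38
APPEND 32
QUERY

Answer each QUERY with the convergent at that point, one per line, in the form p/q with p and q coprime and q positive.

484/23
17445/829
262159/12458
11028123/524065
470414846624/22354480141

APPEND 21: p_0 = 21·1 + 0 = 21, q_0 = 21·0 + 1 = 1 → 21/1
APPEND 23: p_1 = 23·21 + 1 = 484, q_1 = 23·1 + 0 = 23 → 484/23
APPEND 36: p_2 = 36·484 + 21 = 17445, q_2 = 36·23 + 1 = 829 → 17445/829
APPEND 15: p_3 = 15·17445 + 484 = 262159, q_3 = 15·829 + 23 = 12458 → 262159/12458
APPEND 42: p_4 = 42·262159 + 17445 = 11028123, q_4 = 42·12458 + 829 = 524065 → 11028123/524065
APPEND 35: p_5 = 35·11028123 + 262159 = 386246464, q_5 = 35·524065 + 12458 = 18354733 → 386246464/18354733
APPEND 38: p_6 = 38·386246464 + 11028123 = 14688393755, q_6 = 38·18354733 + 524065 = 698003919 → 14688393755/698003919
APPEND 32: p_7 = 32·14688393755 + 386246464 = 470414846624, q_7 = 32·698003919 + 18354733 = 22354480141 → 470414846624/22354480141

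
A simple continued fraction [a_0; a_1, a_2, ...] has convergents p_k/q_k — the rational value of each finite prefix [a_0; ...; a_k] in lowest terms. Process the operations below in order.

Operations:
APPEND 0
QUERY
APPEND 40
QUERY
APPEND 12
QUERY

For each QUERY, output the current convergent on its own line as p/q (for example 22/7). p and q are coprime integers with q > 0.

0/1
1/40
12/481

APPEND 0: p_0 = 0·1 + 0 = 0, q_0 = 0·0 + 1 = 1 → 0/1
APPEND 40: p_1 = 40·0 + 1 = 1, q_1 = 40·1 + 0 = 40 → 1/40
APPEND 12: p_2 = 12·1 + 0 = 12, q_2 = 12·40 + 1 = 481 → 12/481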